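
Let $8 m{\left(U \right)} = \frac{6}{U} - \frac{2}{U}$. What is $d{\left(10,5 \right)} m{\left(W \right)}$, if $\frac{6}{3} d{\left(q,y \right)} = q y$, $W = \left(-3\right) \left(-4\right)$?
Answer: $\frac{25}{24} \approx 1.0417$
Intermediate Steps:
$W = 12$
$m{\left(U \right)} = \frac{1}{2 U}$ ($m{\left(U \right)} = \frac{\frac{6}{U} - \frac{2}{U}}{8} = \frac{4 \frac{1}{U}}{8} = \frac{1}{2 U}$)
$d{\left(q,y \right)} = \frac{q y}{2}$
$d{\left(10,5 \right)} m{\left(W \right)} = \frac{1}{2} \cdot 10 \cdot 5 \frac{1}{2 \cdot 12} = 25 \cdot \frac{1}{2} \cdot \frac{1}{12} = 25 \cdot \frac{1}{24} = \frac{25}{24}$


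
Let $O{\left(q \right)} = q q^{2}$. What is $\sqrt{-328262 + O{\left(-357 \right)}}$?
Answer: $i \sqrt{45827555} \approx 6769.6 i$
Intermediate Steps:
$O{\left(q \right)} = q^{3}$
$\sqrt{-328262 + O{\left(-357 \right)}} = \sqrt{-328262 + \left(-357\right)^{3}} = \sqrt{-328262 - 45499293} = \sqrt{-45827555} = i \sqrt{45827555}$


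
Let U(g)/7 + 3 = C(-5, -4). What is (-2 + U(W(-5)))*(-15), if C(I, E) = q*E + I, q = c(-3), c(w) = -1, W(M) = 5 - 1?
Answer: 450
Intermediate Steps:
W(M) = 4
q = -1
C(I, E) = I - E (C(I, E) = -E + I = I - E)
U(g) = -28 (U(g) = -21 + 7*(-5 - 1*(-4)) = -21 + 7*(-5 + 4) = -21 + 7*(-1) = -21 - 7 = -28)
(-2 + U(W(-5)))*(-15) = (-2 - 28)*(-15) = -30*(-15) = 450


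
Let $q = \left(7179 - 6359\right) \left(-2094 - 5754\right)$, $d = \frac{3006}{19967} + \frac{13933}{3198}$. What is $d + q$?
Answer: $- \frac{10022589963521}{1557426} \approx -6.4354 \cdot 10^{6}$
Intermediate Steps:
$d = \frac{7019839}{1557426}$ ($d = 3006 \cdot \frac{1}{19967} + 13933 \cdot \frac{1}{3198} = \frac{3006}{19967} + \frac{13933}{3198} = \frac{7019839}{1557426} \approx 4.5073$)
$q = -6435360$ ($q = 820 \left(-7848\right) = -6435360$)
$d + q = \frac{7019839}{1557426} - 6435360 = - \frac{10022589963521}{1557426}$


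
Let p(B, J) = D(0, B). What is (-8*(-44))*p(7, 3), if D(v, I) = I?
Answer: 2464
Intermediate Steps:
p(B, J) = B
(-8*(-44))*p(7, 3) = -8*(-44)*7 = 352*7 = 2464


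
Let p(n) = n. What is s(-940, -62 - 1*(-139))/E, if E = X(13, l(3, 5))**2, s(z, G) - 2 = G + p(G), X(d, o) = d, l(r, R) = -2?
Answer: 12/13 ≈ 0.92308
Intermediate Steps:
s(z, G) = 2 + 2*G (s(z, G) = 2 + (G + G) = 2 + 2*G)
E = 169 (E = 13**2 = 169)
s(-940, -62 - 1*(-139))/E = (2 + 2*(-62 - 1*(-139)))/169 = (2 + 2*(-62 + 139))*(1/169) = (2 + 2*77)*(1/169) = (2 + 154)*(1/169) = 156*(1/169) = 12/13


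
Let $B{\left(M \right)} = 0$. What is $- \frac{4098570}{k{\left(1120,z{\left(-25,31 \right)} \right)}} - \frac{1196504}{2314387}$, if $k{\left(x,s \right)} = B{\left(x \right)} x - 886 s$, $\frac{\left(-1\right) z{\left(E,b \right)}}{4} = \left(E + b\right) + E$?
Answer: $\frac{4702554666623}{77920781516} \approx 60.35$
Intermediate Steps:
$z{\left(E,b \right)} = - 8 E - 4 b$ ($z{\left(E,b \right)} = - 4 \left(\left(E + b\right) + E\right) = - 4 \left(b + 2 E\right) = - 8 E - 4 b$)
$k{\left(x,s \right)} = - 886 s$ ($k{\left(x,s \right)} = 0 x - 886 s = 0 - 886 s = - 886 s$)
$- \frac{4098570}{k{\left(1120,z{\left(-25,31 \right)} \right)}} - \frac{1196504}{2314387} = - \frac{4098570}{\left(-886\right) \left(\left(-8\right) \left(-25\right) - 124\right)} - \frac{1196504}{2314387} = - \frac{4098570}{\left(-886\right) \left(200 - 124\right)} - \frac{1196504}{2314387} = - \frac{4098570}{\left(-886\right) 76} - \frac{1196504}{2314387} = - \frac{4098570}{-67336} - \frac{1196504}{2314387} = \left(-4098570\right) \left(- \frac{1}{67336}\right) - \frac{1196504}{2314387} = \frac{2049285}{33668} - \frac{1196504}{2314387} = \frac{4702554666623}{77920781516}$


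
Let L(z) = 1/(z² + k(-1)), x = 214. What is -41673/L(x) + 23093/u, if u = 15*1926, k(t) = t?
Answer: -55134110338057/28890 ≈ -1.9084e+9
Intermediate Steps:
L(z) = 1/(-1 + z²) (L(z) = 1/(z² - 1) = 1/(-1 + z²))
u = 28890
-41673/L(x) + 23093/u = -41673/(1/(-1 + 214²)) + 23093/28890 = -41673/(1/(-1 + 45796)) + 23093*(1/28890) = -41673/(1/45795) + 23093/28890 = -41673/1/45795 + 23093/28890 = -41673*45795 + 23093/28890 = -1908415035 + 23093/28890 = -55134110338057/28890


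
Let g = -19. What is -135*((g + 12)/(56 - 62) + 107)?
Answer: -29205/2 ≈ -14603.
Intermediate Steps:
-135*((g + 12)/(56 - 62) + 107) = -135*((-19 + 12)/(56 - 62) + 107) = -135*(-7/(-6) + 107) = -135*(-7*(-⅙) + 107) = -135*(7/6 + 107) = -135*649/6 = -29205/2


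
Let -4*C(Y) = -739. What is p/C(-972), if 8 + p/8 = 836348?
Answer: 26762880/739 ≈ 36215.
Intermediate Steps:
p = 6690720 (p = -64 + 8*836348 = -64 + 6690784 = 6690720)
C(Y) = 739/4 (C(Y) = -¼*(-739) = 739/4)
p/C(-972) = 6690720/(739/4) = 6690720*(4/739) = 26762880/739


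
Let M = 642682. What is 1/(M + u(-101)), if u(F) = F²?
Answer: 1/652883 ≈ 1.5317e-6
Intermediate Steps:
1/(M + u(-101)) = 1/(642682 + (-101)²) = 1/(642682 + 10201) = 1/652883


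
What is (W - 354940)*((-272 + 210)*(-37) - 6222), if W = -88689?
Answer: 1742574712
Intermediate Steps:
(W - 354940)*((-272 + 210)*(-37) - 6222) = (-88689 - 354940)*((-272 + 210)*(-37) - 6222) = -443629*(-62*(-37) - 6222) = -443629*(2294 - 6222) = -443629*(-3928) = 1742574712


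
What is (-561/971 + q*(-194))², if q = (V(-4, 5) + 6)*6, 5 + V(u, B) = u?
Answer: 11493259409241/942841 ≈ 1.2190e+7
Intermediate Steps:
V(u, B) = -5 + u
q = -18 (q = ((-5 - 4) + 6)*6 = (-9 + 6)*6 = -3*6 = -18)
(-561/971 + q*(-194))² = (-561/971 - 18*(-194))² = (-561*1/971 + 3492)² = (-561/971 + 3492)² = (3390171/971)² = 11493259409241/942841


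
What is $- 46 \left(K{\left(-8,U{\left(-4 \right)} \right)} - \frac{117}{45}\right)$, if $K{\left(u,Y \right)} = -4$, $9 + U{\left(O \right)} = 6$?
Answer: $\frac{1518}{5} \approx 303.6$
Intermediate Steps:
$U{\left(O \right)} = -3$ ($U{\left(O \right)} = -9 + 6 = -3$)
$- 46 \left(K{\left(-8,U{\left(-4 \right)} \right)} - \frac{117}{45}\right) = - 46 \left(-4 - \frac{117}{45}\right) = - 46 \left(-4 - \frac{13}{5}\right) = \left(-46\right) \left(- \frac{33}{5}\right) = \frac{1518}{5}$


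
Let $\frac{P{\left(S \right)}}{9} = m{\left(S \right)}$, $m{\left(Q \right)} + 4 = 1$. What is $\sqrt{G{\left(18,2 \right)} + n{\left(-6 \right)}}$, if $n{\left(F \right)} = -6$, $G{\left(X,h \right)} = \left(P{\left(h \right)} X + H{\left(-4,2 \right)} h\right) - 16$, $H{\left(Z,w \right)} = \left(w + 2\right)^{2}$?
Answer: $2 i \sqrt{119} \approx 21.817 i$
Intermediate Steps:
$m{\left(Q \right)} = -3$ ($m{\left(Q \right)} = -4 + 1 = -3$)
$H{\left(Z,w \right)} = \left(2 + w\right)^{2}$
$P{\left(S \right)} = -27$ ($P{\left(S \right)} = 9 \left(-3\right) = -27$)
$G{\left(X,h \right)} = -16 - 27 X + 16 h$ ($G{\left(X,h \right)} = \left(- 27 X + \left(2 + 2\right)^{2} h\right) - 16 = \left(- 27 X + 4^{2} h\right) - 16 = \left(- 27 X + 16 h\right) - 16 = -16 - 27 X + 16 h$)
$\sqrt{G{\left(18,2 \right)} + n{\left(-6 \right)}} = \sqrt{\left(-16 - 486 + 16 \cdot 2\right) - 6} = \sqrt{\left(-16 - 486 + 32\right) - 6} = \sqrt{-470 - 6} = \sqrt{-476} = 2 i \sqrt{119}$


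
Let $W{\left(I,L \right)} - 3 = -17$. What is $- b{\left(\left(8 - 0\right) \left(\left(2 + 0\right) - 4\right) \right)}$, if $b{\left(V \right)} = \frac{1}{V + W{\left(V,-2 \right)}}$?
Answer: $\frac{1}{30} \approx 0.033333$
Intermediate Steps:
$W{\left(I,L \right)} = -14$ ($W{\left(I,L \right)} = 3 - 17 = -14$)
$b{\left(V \right)} = \frac{1}{-14 + V}$ ($b{\left(V \right)} = \frac{1}{V - 14} = \frac{1}{-14 + V}$)
$- b{\left(\left(8 - 0\right) \left(\left(2 + 0\right) - 4\right) \right)} = - \frac{1}{-14 + \left(8 - 0\right) \left(\left(2 + 0\right) - 4\right)} = - \frac{1}{-14 + \left(8 - 0\right) \left(2 - 4\right)} = - \frac{1}{-14 + \left(8 + \left(- \frac{1}{2} + \frac{1}{2}\right)\right) \left(-2\right)} = - \frac{1}{-14 + \left(8 + 0\right) \left(-2\right)} = - \frac{1}{-14 + 8 \left(-2\right)} = - \frac{1}{-14 - 16} = - \frac{1}{-30} = \left(-1\right) \left(- \frac{1}{30}\right) = \frac{1}{30}$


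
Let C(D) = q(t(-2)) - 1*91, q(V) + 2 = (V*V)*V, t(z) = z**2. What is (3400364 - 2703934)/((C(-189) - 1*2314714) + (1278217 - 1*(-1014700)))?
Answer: -49745/1559 ≈ -31.908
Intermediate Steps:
q(V) = -2 + V**3 (q(V) = -2 + (V*V)*V = -2 + V**2*V = -2 + V**3)
C(D) = -29 (C(D) = (-2 + ((-2)**2)**3) - 1*91 = (-2 + 4**3) - 91 = (-2 + 64) - 91 = 62 - 91 = -29)
(3400364 - 2703934)/((C(-189) - 1*2314714) + (1278217 - 1*(-1014700))) = (3400364 - 2703934)/((-29 - 1*2314714) + (1278217 - 1*(-1014700))) = 696430/((-29 - 2314714) + (1278217 + 1014700)) = 696430/(-2314743 + 2292917) = 696430/(-21826) = 696430*(-1/21826) = -49745/1559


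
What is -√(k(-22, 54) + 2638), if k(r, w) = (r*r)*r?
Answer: -3*I*√890 ≈ -89.499*I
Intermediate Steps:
k(r, w) = r³ (k(r, w) = r²*r = r³)
-√(k(-22, 54) + 2638) = -√((-22)³ + 2638) = -√(-10648 + 2638) = -√(-8010) = -3*I*√890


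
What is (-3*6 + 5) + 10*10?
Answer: 87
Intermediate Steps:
(-3*6 + 5) + 10*10 = (-18 + 5) + 100 = -13 + 100 = 87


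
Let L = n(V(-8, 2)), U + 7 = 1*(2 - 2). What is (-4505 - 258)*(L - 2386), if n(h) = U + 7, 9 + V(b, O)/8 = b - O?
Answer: 11364518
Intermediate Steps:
U = -7 (U = -7 + 1*(2 - 2) = -7 + 1*0 = -7 + 0 = -7)
V(b, O) = -72 - 8*O + 8*b (V(b, O) = -72 + 8*(b - O) = -72 + (-8*O + 8*b) = -72 - 8*O + 8*b)
n(h) = 0 (n(h) = -7 + 7 = 0)
L = 0
(-4505 - 258)*(L - 2386) = (-4505 - 258)*(0 - 2386) = -4763*(-2386) = 11364518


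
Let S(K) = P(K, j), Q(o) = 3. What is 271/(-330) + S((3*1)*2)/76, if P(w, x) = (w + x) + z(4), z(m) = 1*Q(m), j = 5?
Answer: -1997/3135 ≈ -0.63700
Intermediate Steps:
z(m) = 3 (z(m) = 1*3 = 3)
P(w, x) = 3 + w + x (P(w, x) = (w + x) + 3 = 3 + w + x)
S(K) = 8 + K (S(K) = 3 + K + 5 = 8 + K)
271/(-330) + S((3*1)*2)/76 = 271/(-330) + (8 + (3*1)*2)/76 = 271*(-1/330) + (8 + 3*2)*(1/76) = -271/330 + (8 + 6)*(1/76) = -271/330 + 14*(1/76) = -271/330 + 7/38 = -1997/3135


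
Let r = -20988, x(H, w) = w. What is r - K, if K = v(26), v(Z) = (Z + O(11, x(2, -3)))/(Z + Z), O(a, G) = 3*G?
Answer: -1091393/52 ≈ -20988.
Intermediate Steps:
v(Z) = (-9 + Z)/(2*Z) (v(Z) = (Z + 3*(-3))/(Z + Z) = (Z - 9)/((2*Z)) = (-9 + Z)*(1/(2*Z)) = (-9 + Z)/(2*Z))
K = 17/52 (K = (½)*(-9 + 26)/26 = (½)*(1/26)*17 = 17/52 ≈ 0.32692)
r - K = -20988 - 1*17/52 = -20988 - 17/52 = -1091393/52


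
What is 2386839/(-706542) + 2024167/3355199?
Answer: -2192720275149/790196337286 ≈ -2.7749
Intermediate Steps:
2386839/(-706542) + 2024167/3355199 = 2386839*(-1/706542) + 2024167*(1/3355199) = -795613/235514 + 2024167/3355199 = -2192720275149/790196337286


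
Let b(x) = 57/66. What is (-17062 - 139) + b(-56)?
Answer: -378403/22 ≈ -17200.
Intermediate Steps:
b(x) = 19/22 (b(x) = 57*(1/66) = 19/22)
(-17062 - 139) + b(-56) = (-17062 - 139) + 19/22 = -17201 + 19/22 = -378403/22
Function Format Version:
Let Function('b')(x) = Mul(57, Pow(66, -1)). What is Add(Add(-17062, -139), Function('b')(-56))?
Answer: Rational(-378403, 22) ≈ -17200.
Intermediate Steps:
Function('b')(x) = Rational(19, 22) (Function('b')(x) = Mul(57, Rational(1, 66)) = Rational(19, 22))
Add(Add(-17062, -139), Function('b')(-56)) = Add(Add(-17062, -139), Rational(19, 22)) = Add(-17201, Rational(19, 22)) = Rational(-378403, 22)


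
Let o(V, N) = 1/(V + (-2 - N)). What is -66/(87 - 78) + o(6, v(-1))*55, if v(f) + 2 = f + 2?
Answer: 11/3 ≈ 3.6667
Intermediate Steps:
v(f) = f (v(f) = -2 + (f + 2) = -2 + (2 + f) = f)
o(V, N) = 1/(-2 + V - N)
-66/(87 - 78) + o(6, v(-1))*55 = -66/(87 - 78) - 1/(2 - 1 - 1*6)*55 = -66/9 - 1/(2 - 1 - 6)*55 = -66*1/9 - 1/(-5)*55 = -22/3 - 1*(-1/5)*55 = -22/3 + (1/5)*55 = -22/3 + 11 = 11/3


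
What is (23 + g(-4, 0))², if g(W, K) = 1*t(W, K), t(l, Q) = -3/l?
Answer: 9025/16 ≈ 564.06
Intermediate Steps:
g(W, K) = -3/W (g(W, K) = 1*(-3/W) = -3/W)
(23 + g(-4, 0))² = (23 - 3/(-4))² = (23 - 3*(-¼))² = (23 + ¾)² = (95/4)² = 9025/16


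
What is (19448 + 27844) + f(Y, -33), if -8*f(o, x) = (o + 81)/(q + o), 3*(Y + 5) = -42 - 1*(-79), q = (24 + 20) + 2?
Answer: 12106699/256 ≈ 47292.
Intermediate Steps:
q = 46 (q = 44 + 2 = 46)
Y = 22/3 (Y = -5 + (-42 - 1*(-79))/3 = -5 + (-42 + 79)/3 = -5 + (⅓)*37 = -5 + 37/3 = 22/3 ≈ 7.3333)
f(o, x) = -(81 + o)/(8*(46 + o)) (f(o, x) = -(o + 81)/(8*(46 + o)) = -(81 + o)/(8*(46 + o)))
(19448 + 27844) + f(Y, -33) = (19448 + 27844) + (-81 - 1*22/3)/(8*(46 + 22/3)) = 47292 + (-81 - 22/3)/(8*(160/3)) = 47292 + (⅛)*(3/160)*(-265/3) = 47292 - 53/256 = 12106699/256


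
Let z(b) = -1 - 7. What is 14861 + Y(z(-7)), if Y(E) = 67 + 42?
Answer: 14970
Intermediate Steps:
z(b) = -8
Y(E) = 109
14861 + Y(z(-7)) = 14861 + 109 = 14970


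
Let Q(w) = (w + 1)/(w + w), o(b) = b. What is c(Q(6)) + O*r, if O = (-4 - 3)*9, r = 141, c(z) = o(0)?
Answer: -8883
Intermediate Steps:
Q(w) = (1 + w)/(2*w) (Q(w) = (1 + w)/((2*w)) = (1 + w)*(1/(2*w)) = (1 + w)/(2*w))
c(z) = 0
O = -63 (O = -7*9 = -63)
c(Q(6)) + O*r = 0 - 63*141 = 0 - 8883 = -8883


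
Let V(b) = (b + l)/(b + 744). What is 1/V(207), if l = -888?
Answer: -317/227 ≈ -1.3965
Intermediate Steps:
V(b) = (-888 + b)/(744 + b) (V(b) = (b - 888)/(b + 744) = (-888 + b)/(744 + b))
1/V(207) = 1/((-888 + 207)/(744 + 207)) = 1/(-681/951) = 1/((1/951)*(-681)) = 1/(-227/317) = -317/227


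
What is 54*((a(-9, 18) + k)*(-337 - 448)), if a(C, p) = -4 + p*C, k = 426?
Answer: -11021400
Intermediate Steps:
a(C, p) = -4 + C*p
54*((a(-9, 18) + k)*(-337 - 448)) = 54*(((-4 - 9*18) + 426)*(-337 - 448)) = 54*(((-4 - 162) + 426)*(-785)) = 54*((-166 + 426)*(-785)) = 54*(260*(-785)) = 54*(-204100) = -11021400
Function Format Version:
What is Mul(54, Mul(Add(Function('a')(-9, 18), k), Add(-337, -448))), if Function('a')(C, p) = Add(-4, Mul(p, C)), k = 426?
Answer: -11021400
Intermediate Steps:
Function('a')(C, p) = Add(-4, Mul(C, p))
Mul(54, Mul(Add(Function('a')(-9, 18), k), Add(-337, -448))) = Mul(54, Mul(Add(Add(-4, Mul(-9, 18)), 426), Add(-337, -448))) = Mul(54, Mul(Add(Add(-4, -162), 426), -785)) = Mul(54, Mul(Add(-166, 426), -785)) = Mul(54, Mul(260, -785)) = Mul(54, -204100) = -11021400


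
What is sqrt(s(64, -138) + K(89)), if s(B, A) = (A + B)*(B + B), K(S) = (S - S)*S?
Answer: 16*I*sqrt(37) ≈ 97.324*I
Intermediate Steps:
K(S) = 0 (K(S) = 0*S = 0)
s(B, A) = 2*B*(A + B) (s(B, A) = (A + B)*(2*B) = 2*B*(A + B))
sqrt(s(64, -138) + K(89)) = sqrt(2*64*(-138 + 64) + 0) = sqrt(2*64*(-74) + 0) = sqrt(-9472 + 0) = sqrt(-9472) = 16*I*sqrt(37)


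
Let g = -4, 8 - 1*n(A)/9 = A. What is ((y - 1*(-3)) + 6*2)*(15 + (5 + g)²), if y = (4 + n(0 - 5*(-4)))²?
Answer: 173296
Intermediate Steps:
n(A) = 72 - 9*A
y = 10816 (y = (4 + (72 - 9*(0 - 5*(-4))))² = (4 + (72 - 9*(0 + 20)))² = (4 + (72 - 9*20))² = (4 + (72 - 180))² = (4 - 108)² = (-104)² = 10816)
((y - 1*(-3)) + 6*2)*(15 + (5 + g)²) = ((10816 - 1*(-3)) + 6*2)*(15 + (5 - 4)²) = ((10816 + 3) + 12)*(15 + 1²) = (10819 + 12)*(15 + 1) = 10831*16 = 173296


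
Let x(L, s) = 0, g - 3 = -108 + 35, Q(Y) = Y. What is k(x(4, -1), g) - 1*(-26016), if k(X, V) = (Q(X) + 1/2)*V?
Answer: 25981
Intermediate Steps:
g = -70 (g = 3 + (-108 + 35) = 3 - 73 = -70)
k(X, V) = V*(1/2 + X) (k(X, V) = (X + 1/2)*V = (1/2 + X)*V = V*(1/2 + X))
k(x(4, -1), g) - 1*(-26016) = -70*(1/2 + 0) - 1*(-26016) = -70*1/2 + 26016 = -35 + 26016 = 25981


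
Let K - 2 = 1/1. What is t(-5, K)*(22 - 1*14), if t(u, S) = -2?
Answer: -16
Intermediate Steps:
K = 3 (K = 2 + 1/1 = 2 + 1 = 3)
t(-5, K)*(22 - 1*14) = -2*(22 - 1*14) = -2*(22 - 14) = -2*8 = -16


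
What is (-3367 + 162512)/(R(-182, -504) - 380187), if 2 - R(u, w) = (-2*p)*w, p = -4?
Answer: -159145/376153 ≈ -0.42309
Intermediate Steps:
R(u, w) = 2 - 8*w (R(u, w) = 2 - (-2*(-4))*w = 2 - 8*w)
(-3367 + 162512)/(R(-182, -504) - 380187) = (-3367 + 162512)/((2 - 8*(-504)) - 380187) = 159145/((2 + 4032) - 380187) = 159145/(4034 - 380187) = 159145/(-376153) = 159145*(-1/376153) = -159145/376153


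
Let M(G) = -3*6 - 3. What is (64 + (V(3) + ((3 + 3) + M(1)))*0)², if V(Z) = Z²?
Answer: 4096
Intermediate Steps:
M(G) = -21 (M(G) = -18 - 3 = -21)
(64 + (V(3) + ((3 + 3) + M(1)))*0)² = (64 + (3² + ((3 + 3) - 21))*0)² = (64 + (9 + (6 - 21))*0)² = (64 + (9 - 15)*0)² = (64 - 6*0)² = (64 + 0)² = 64² = 4096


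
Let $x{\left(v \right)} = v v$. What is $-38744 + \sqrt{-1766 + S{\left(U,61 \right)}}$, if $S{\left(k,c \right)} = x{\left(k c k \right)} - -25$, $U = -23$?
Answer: $-38744 + 2 \sqrt{260321655} \approx -6475.0$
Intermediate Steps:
$x{\left(v \right)} = v^{2}$
$S{\left(k,c \right)} = 25 + c^{2} k^{4}$ ($S{\left(k,c \right)} = \left(k c k\right)^{2} - -25 = \left(c k k\right)^{2} + 25 = \left(c k^{2}\right)^{2} + 25 = c^{2} k^{4} + 25 = 25 + c^{2} k^{4}$)
$-38744 + \sqrt{-1766 + S{\left(U,61 \right)}} = -38744 + \sqrt{-1766 + \left(25 + 61^{2} \left(-23\right)^{4}\right)} = -38744 + \sqrt{-1766 + \left(25 + 3721 \cdot 279841\right)} = -38744 + \sqrt{-1766 + \left(25 + 1041288361\right)} = -38744 + \sqrt{-1766 + 1041288386} = -38744 + \sqrt{1041286620} = -38744 + 2 \sqrt{260321655}$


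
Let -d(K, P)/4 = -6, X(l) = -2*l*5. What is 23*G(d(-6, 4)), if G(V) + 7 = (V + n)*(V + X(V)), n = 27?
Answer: -253529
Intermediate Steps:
X(l) = -10*l
d(K, P) = 24 (d(K, P) = -4*(-6) = 24)
G(V) = -7 - 9*V*(27 + V) (G(V) = -7 + (V + 27)*(V - 10*V) = -7 + (27 + V)*(-9*V) = -7 - 9*V*(27 + V))
23*G(d(-6, 4)) = 23*(-7 - 243*24 - 9*24**2) = 23*(-7 - 5832 - 9*576) = 23*(-7 - 5832 - 5184) = 23*(-11023) = -253529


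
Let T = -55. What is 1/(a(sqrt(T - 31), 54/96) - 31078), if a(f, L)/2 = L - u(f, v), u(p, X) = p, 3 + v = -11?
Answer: -1988920/61809440241 + 128*I*sqrt(86)/61809440241 ≈ -3.2178e-5 + 1.9205e-8*I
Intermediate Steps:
v = -14 (v = -3 - 11 = -14)
a(f, L) = -2*f + 2*L (a(f, L) = 2*(L - f) = -2*f + 2*L)
1/(a(sqrt(T - 31), 54/96) - 31078) = 1/((-2*sqrt(-55 - 31) + 2*(54/96)) - 31078) = 1/((-2*I*sqrt(86) + 2*(54*(1/96))) - 31078) = 1/((-2*I*sqrt(86) + 2*(9/16)) - 31078) = 1/((-2*I*sqrt(86) + 9/8) - 31078) = 1/((9/8 - 2*I*sqrt(86)) - 31078) = 1/(-248615/8 - 2*I*sqrt(86))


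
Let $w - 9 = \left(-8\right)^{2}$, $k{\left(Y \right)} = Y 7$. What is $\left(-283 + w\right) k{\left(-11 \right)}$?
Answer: $16170$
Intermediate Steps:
$k{\left(Y \right)} = 7 Y$
$w = 73$ ($w = 9 + \left(-8\right)^{2} = 9 + 64 = 73$)
$\left(-283 + w\right) k{\left(-11 \right)} = \left(-283 + 73\right) 7 \left(-11\right) = \left(-210\right) \left(-77\right) = 16170$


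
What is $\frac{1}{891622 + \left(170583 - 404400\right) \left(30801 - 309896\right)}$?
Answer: $\frac{1}{65258047237} \approx 1.5324 \cdot 10^{-11}$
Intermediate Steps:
$\frac{1}{891622 + \left(170583 - 404400\right) \left(30801 - 309896\right)} = \frac{1}{891622 - -65257155615} = \frac{1}{891622 + 65257155615} = \frac{1}{65258047237}$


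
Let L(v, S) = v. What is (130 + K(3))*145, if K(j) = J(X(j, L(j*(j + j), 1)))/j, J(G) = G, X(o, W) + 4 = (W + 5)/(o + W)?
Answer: 1178705/63 ≈ 18710.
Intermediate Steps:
X(o, W) = -4 + (5 + W)/(W + o) (X(o, W) = -4 + (W + 5)/(o + W) = -4 + (5 + W)/(W + o))
K(j) = (5 - 6*j² - 4*j)/(j*(j + 2*j²)) (K(j) = ((5 - 4*j - 3*j*(j + j))/(j*(j + j) + j))/j = ((5 - 4*j - 3*j*2*j)/(j*(2*j) + j))/j = ((5 - 4*j - 6*j²)/(2*j² + j))/j = ((5 - 4*j - 6*j²)/(j + 2*j²))/j = ((5 - 6*j² - 4*j)/(j + 2*j²))/j = (5 - 6*j² - 4*j)/(j*(j + 2*j²)))
(130 + K(3))*145 = (130 + (5 - 6*3² - 4*3)/(3²*(1 + 2*3)))*145 = (130 + (5 - 6*9 - 12)/(9*(1 + 6)))*145 = (130 + (⅑)*(5 - 54 - 12)/7)*145 = (130 + (⅑)*(⅐)*(-61))*145 = (130 - 61/63)*145 = (8129/63)*145 = 1178705/63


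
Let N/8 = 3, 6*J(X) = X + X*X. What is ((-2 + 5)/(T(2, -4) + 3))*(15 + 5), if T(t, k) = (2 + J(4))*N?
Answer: 60/131 ≈ 0.45802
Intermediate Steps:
J(X) = X/6 + X²/6 (J(X) = (X + X*X)/6 = (X + X²)/6 = X/6 + X²/6)
N = 24 (N = 8*3 = 24)
T(t, k) = 128 (T(t, k) = (2 + (⅙)*4*(1 + 4))*24 = (2 + (⅙)*4*5)*24 = (2 + 10/3)*24 = (16/3)*24 = 128)
((-2 + 5)/(T(2, -4) + 3))*(15 + 5) = ((-2 + 5)/(128 + 3))*(15 + 5) = (3/131)*20 = 60/131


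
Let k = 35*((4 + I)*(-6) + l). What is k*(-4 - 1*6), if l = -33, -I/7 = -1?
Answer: 34650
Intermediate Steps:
I = 7 (I = -7*(-1) = 7)
k = -3465 (k = 35*((4 + 7)*(-6) - 33) = 35*(11*(-6) - 33) = 35*(-66 - 33) = 35*(-99) = -3465)
k*(-4 - 1*6) = -3465*(-4 - 1*6) = -3465*(-4 - 6) = -3465*(-10) = 34650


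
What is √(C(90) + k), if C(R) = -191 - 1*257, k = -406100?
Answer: 6*I*√11293 ≈ 637.61*I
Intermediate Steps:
C(R) = -448 (C(R) = -191 - 257 = -448)
√(C(90) + k) = √(-448 - 406100) = √(-406548) = 6*I*√11293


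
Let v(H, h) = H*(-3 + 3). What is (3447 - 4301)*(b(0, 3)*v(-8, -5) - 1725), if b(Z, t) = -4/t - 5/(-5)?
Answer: 1473150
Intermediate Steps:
b(Z, t) = 1 - 4/t (b(Z, t) = -4/t - 5*(-1/5) = -4/t + 1 = 1 - 4/t)
v(H, h) = 0 (v(H, h) = H*0 = 0)
(3447 - 4301)*(b(0, 3)*v(-8, -5) - 1725) = (3447 - 4301)*(((-4 + 3)/3)*0 - 1725) = -854*(((1/3)*(-1))*0 - 1725) = -854*(-1/3*0 - 1725) = -854*(0 - 1725) = -854*(-1725) = 1473150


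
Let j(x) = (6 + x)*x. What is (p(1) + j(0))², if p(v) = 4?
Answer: 16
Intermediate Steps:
j(x) = x*(6 + x)
(p(1) + j(0))² = (4 + 0*(6 + 0))² = (4 + 0*6)² = (4 + 0)² = 4² = 16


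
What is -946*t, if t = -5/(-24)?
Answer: -2365/12 ≈ -197.08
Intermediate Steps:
t = 5/24 (t = -5*(-1/24) = 5/24 ≈ 0.20833)
-946*t = -946*5/24 = -2365/12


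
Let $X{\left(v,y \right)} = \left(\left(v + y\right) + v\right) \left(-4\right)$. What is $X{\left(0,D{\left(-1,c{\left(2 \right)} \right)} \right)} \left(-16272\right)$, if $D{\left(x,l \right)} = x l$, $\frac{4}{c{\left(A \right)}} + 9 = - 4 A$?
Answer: $\frac{260352}{17} \approx 15315.0$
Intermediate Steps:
$c{\left(A \right)} = \frac{4}{-9 - 4 A}$
$D{\left(x,l \right)} = l x$
$X{\left(v,y \right)} = - 8 v - 4 y$ ($X{\left(v,y \right)} = \left(y + 2 v\right) \left(-4\right) = - 8 v - 4 y$)
$X{\left(0,D{\left(-1,c{\left(2 \right)} \right)} \right)} \left(-16272\right) = \left(\left(-8\right) 0 - 4 - \frac{4}{9 + 4 \cdot 2} \left(-1\right)\right) \left(-16272\right) = \left(0 - 4 - \frac{4}{9 + 8} \left(-1\right)\right) \left(-16272\right) = \left(0 - 4 - \frac{4}{17} \left(-1\right)\right) \left(-16272\right) = \left(0 - 4 \left(-4\right) \frac{1}{17} \left(-1\right)\right) \left(-16272\right) = \left(0 - 4 \left(\left(- \frac{4}{17}\right) \left(-1\right)\right)\right) \left(-16272\right) = \left(0 - \frac{16}{17}\right) \left(-16272\right) = \left(- \frac{16}{17}\right) \left(-16272\right) = \frac{260352}{17}$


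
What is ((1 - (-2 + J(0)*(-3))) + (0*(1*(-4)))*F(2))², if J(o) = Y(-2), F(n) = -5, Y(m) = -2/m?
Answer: 36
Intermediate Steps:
J(o) = 1 (J(o) = -2/(-2) = -2*(-½) = 1)
((1 - (-2 + J(0)*(-3))) + (0*(1*(-4)))*F(2))² = ((1 - (-2 + 1*(-3))) + (0*(1*(-4)))*(-5))² = ((1 - (-2 - 3)) + (0*(-4))*(-5))² = ((1 - 1*(-5)) + 0*(-5))² = ((1 + 5) + 0)² = (6 + 0)² = 6² = 36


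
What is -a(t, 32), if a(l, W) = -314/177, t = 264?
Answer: 314/177 ≈ 1.7740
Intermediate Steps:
a(l, W) = -314/177 (a(l, W) = -314*1/177 = -314/177)
-a(t, 32) = -1*(-314/177) = 314/177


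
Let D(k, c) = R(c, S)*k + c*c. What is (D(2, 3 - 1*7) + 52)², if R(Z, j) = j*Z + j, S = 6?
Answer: 1024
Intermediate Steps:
R(Z, j) = j + Z*j (R(Z, j) = Z*j + j = j + Z*j)
D(k, c) = c² + k*(6 + 6*c) (D(k, c) = (6*(1 + c))*k + c*c = (6 + 6*c)*k + c² = k*(6 + 6*c) + c² = c² + k*(6 + 6*c))
(D(2, 3 - 1*7) + 52)² = (((3 - 1*7)² + 6*2*(1 + (3 - 1*7))) + 52)² = (((3 - 7)² + 6*2*(1 + (3 - 7))) + 52)² = (((-4)² + 6*2*(1 - 4)) + 52)² = ((16 + 6*2*(-3)) + 52)² = ((16 - 36) + 52)² = (-20 + 52)² = 32² = 1024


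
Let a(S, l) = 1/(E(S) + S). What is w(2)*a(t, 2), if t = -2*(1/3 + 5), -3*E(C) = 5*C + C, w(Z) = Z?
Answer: 3/16 ≈ 0.18750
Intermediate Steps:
E(C) = -2*C (E(C) = -(5*C + C)/3 = -2*C)
t = -32/3 (t = -2*(⅓ + 5) = -2*16/3 = -32/3 ≈ -10.667)
a(S, l) = -1/S (a(S, l) = 1/(-2*S + S) = 1/(-S) = -1/S)
w(2)*a(t, 2) = 2*(-1/(-32/3)) = 2*(-1*(-3/32)) = 2*(3/32) = 3/16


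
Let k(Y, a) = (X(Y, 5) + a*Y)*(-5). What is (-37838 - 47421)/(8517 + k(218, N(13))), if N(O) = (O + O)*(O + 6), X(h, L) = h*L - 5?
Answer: 85259/535368 ≈ 0.15925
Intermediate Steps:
X(h, L) = -5 + L*h (X(h, L) = L*h - 5 = -5 + L*h)
N(O) = 2*O*(6 + O) (N(O) = (2*O)*(6 + O) = 2*O*(6 + O))
k(Y, a) = 25 - 25*Y - 5*Y*a (k(Y, a) = ((-5 + 5*Y) + a*Y)*(-5) = ((-5 + 5*Y) + Y*a)*(-5) = (-5 + 5*Y + Y*a)*(-5) = 25 - 25*Y - 5*Y*a)
(-37838 - 47421)/(8517 + k(218, N(13))) = (-37838 - 47421)/(8517 + (25 - 25*218 - 5*218*2*13*(6 + 13))) = -85259/(8517 + (25 - 5450 - 5*218*2*13*19)) = -85259/(8517 + (25 - 5450 - 5*218*494)) = -85259/(8517 + (25 - 5450 - 538460)) = -85259/(8517 - 543885) = -85259/(-535368) = -85259*(-1/535368) = 85259/535368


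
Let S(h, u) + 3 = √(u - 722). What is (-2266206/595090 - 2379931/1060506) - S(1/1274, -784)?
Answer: -963154326203/315548257770 - I*√1506 ≈ -3.0523 - 38.807*I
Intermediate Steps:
S(h, u) = -3 + √(-722 + u) (S(h, u) = -3 + √(u - 722) = -3 + √(-722 + u))
(-2266206/595090 - 2379931/1060506) - S(1/1274, -784) = (-2266206/595090 - 2379931/1060506) - (-3 + √(-722 - 784)) = (-2266206*1/595090 - 2379931*1/1060506) - (-3 + √(-1506)) = (-1133103/297545 - 2379931/1060506) - (-3 + I*√1506) = -1909799099513/315548257770 + (3 - I*√1506) = -963154326203/315548257770 - I*√1506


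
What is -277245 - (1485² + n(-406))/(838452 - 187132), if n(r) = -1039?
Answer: -90288708793/325660 ≈ -2.7725e+5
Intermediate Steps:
-277245 - (1485² + n(-406))/(838452 - 187132) = -277245 - (1485² - 1039)/(838452 - 187132) = -277245 - (2205225 - 1039)/651320 = -277245 - 2204186/651320 = -277245 - 1*1102093/325660 = -277245 - 1102093/325660 = -90288708793/325660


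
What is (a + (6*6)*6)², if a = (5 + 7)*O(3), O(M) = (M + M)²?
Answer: 419904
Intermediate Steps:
O(M) = 4*M² (O(M) = (2*M)² = 4*M²)
a = 432 (a = (5 + 7)*(4*3²) = 12*(4*9) = 12*36 = 432)
(a + (6*6)*6)² = (432 + (6*6)*6)² = (432 + 36*6)² = (432 + 216)² = 648² = 419904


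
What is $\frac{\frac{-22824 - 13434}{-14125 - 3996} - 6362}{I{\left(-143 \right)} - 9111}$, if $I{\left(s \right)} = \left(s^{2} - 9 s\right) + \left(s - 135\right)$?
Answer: $- \frac{115249544}{223739987} \approx -0.5151$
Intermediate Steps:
$I{\left(s \right)} = -135 + s^{2} - 8 s$ ($I{\left(s \right)} = \left(s^{2} - 9 s\right) + \left(-135 + s\right) = -135 + s^{2} - 8 s$)
$\frac{\frac{-22824 - 13434}{-14125 - 3996} - 6362}{I{\left(-143 \right)} - 9111} = \frac{\frac{-22824 - 13434}{-14125 - 3996} - 6362}{\left(-135 + \left(-143\right)^{2} - -1144\right) - 9111} = \frac{- \frac{36258}{-18121} - 6362}{\left(-135 + 20449 + 1144\right) - 9111} = \frac{\left(-36258\right) \left(- \frac{1}{18121}\right) - 6362}{21458 - 9111} = \frac{\frac{36258}{18121} - 6362}{12347} = \left(- \frac{115249544}{18121}\right) \frac{1}{12347} = - \frac{115249544}{223739987}$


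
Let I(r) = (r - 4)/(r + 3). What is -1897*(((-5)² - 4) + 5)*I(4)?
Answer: 0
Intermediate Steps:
I(r) = (-4 + r)/(3 + r)
-1897*(((-5)² - 4) + 5)*I(4) = -1897*(((-5)² - 4) + 5)*(-4 + 4)/(3 + 4) = -1897*((25 - 4) + 5)*0/7 = -1897*(21 + 5)*(⅐)*0 = -49322*0 = -1897*0 = 0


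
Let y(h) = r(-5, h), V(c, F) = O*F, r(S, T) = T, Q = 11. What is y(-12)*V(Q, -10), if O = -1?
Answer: -120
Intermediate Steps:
V(c, F) = -F
y(h) = h
y(-12)*V(Q, -10) = -(-12)*(-10) = -12*10 = -120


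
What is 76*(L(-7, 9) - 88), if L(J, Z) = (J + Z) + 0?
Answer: -6536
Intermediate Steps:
L(J, Z) = J + Z
76*(L(-7, 9) - 88) = 76*((-7 + 9) - 88) = 76*(2 - 88) = 76*(-86) = -6536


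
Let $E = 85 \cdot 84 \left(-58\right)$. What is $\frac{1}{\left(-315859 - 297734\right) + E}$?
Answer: $- \frac{1}{1027713} \approx -9.7303 \cdot 10^{-7}$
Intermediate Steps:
$E = -414120$ ($E = 7140 \left(-58\right) = -414120$)
$\frac{1}{\left(-315859 - 297734\right) + E} = \frac{1}{\left(-315859 - 297734\right) - 414120} = \frac{1}{-613593 - 414120} = \frac{1}{-1027713} = - \frac{1}{1027713}$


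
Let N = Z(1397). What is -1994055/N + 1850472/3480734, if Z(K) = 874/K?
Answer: -4848130554248181/1521080758 ≈ -3.1873e+6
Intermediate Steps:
N = 874/1397 ≈ 0.62563
-1994055/N + 1850472/3480734 = -1994055/874/1397 + 1850472/3480734 = -1994055*1397/874 + 1850472*(1/3480734) = -2785694835/874 + 925236/1740367 = -4848130554248181/1521080758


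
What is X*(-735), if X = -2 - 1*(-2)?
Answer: 0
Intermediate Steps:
X = 0 (X = -2 + 2 = 0)
X*(-735) = 0*(-735) = 0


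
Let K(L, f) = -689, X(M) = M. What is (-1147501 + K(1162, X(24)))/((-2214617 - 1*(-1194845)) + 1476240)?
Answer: -191365/76078 ≈ -2.5154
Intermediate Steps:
(-1147501 + K(1162, X(24)))/((-2214617 - 1*(-1194845)) + 1476240) = (-1147501 - 689)/((-2214617 - 1*(-1194845)) + 1476240) = -1148190/((-2214617 + 1194845) + 1476240) = -1148190/(-1019772 + 1476240) = -1148190/456468 = -1148190*1/456468 = -191365/76078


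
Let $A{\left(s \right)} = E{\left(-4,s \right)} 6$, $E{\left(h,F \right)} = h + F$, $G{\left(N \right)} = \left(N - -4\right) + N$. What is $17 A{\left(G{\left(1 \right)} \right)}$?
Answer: $204$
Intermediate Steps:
$G{\left(N \right)} = 4 + 2 N$ ($G{\left(N \right)} = \left(N + 4\right) + N = \left(4 + N\right) + N = 4 + 2 N$)
$E{\left(h,F \right)} = F + h$
$A{\left(s \right)} = -24 + 6 s$ ($A{\left(s \right)} = \left(s - 4\right) 6 = \left(-4 + s\right) 6 = -24 + 6 s$)
$17 A{\left(G{\left(1 \right)} \right)} = 17 \left(-24 + 6 \left(4 + 2 \cdot 1\right)\right) = 17 \left(-24 + 6 \left(4 + 2\right)\right) = 17 \left(-24 + 6 \cdot 6\right) = 17 \left(-24 + 36\right) = 17 \cdot 12 = 204$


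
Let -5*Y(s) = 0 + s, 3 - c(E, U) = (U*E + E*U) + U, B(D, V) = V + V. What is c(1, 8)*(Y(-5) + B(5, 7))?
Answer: -315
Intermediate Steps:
B(D, V) = 2*V
c(E, U) = 3 - U - 2*E*U (c(E, U) = 3 - ((U*E + E*U) + U) = 3 - ((E*U + E*U) + U) = 3 - (2*E*U + U) = 3 - (U + 2*E*U) = 3 + (-U - 2*E*U) = 3 - U - 2*E*U)
Y(s) = -s/5 (Y(s) = -(0 + s)/5 = -s/5)
c(1, 8)*(Y(-5) + B(5, 7)) = (3 - 1*8 - 2*1*8)*(-1/5*(-5) + 2*7) = (3 - 8 - 16)*(1 + 14) = -21*15 = -315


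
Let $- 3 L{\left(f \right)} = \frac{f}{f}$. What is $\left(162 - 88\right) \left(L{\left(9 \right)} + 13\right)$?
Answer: $\frac{2812}{3} \approx 937.33$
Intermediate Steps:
$L{\left(f \right)} = - \frac{1}{3}$ ($L{\left(f \right)} = - \frac{f \frac{1}{f}}{3} = \left(- \frac{1}{3}\right) 1 = - \frac{1}{3}$)
$\left(162 - 88\right) \left(L{\left(9 \right)} + 13\right) = \left(162 - 88\right) \left(- \frac{1}{3} + 13\right) = \left(162 - 88\right) \frac{38}{3} = 74 \cdot \frac{38}{3} = \frac{2812}{3}$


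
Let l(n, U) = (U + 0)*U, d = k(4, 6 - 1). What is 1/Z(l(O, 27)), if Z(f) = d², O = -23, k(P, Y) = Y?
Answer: 1/25 ≈ 0.040000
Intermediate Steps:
d = 5 (d = 6 - 1 = 5)
l(n, U) = U² (l(n, U) = U*U = U²)
Z(f) = 25 (Z(f) = 5² = 25)
1/Z(l(O, 27)) = 1/25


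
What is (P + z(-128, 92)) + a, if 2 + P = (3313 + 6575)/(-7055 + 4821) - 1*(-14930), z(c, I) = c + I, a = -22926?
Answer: -8978922/1117 ≈ -8038.4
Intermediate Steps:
z(c, I) = I + c
P = 16669632/1117 (P = -2 + ((3313 + 6575)/(-7055 + 4821) - 1*(-14930)) = -2 + (9888/(-2234) + 14930) = -2 + (9888*(-1/2234) + 14930) = -2 + (-4944/1117 + 14930) = -2 + 16671866/1117 = 16669632/1117 ≈ 14924.)
(P + z(-128, 92)) + a = (16669632/1117 + (92 - 128)) - 22926 = (16669632/1117 - 36) - 22926 = 16629420/1117 - 22926 = -8978922/1117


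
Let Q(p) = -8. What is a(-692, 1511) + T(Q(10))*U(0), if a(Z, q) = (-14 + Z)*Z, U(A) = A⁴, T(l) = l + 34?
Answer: 488552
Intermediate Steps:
T(l) = 34 + l
a(Z, q) = Z*(-14 + Z)
a(-692, 1511) + T(Q(10))*U(0) = -692*(-14 - 692) + (34 - 8)*0⁴ = -692*(-706) + 26*0 = 488552 + 0 = 488552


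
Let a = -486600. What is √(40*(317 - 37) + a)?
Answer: 10*I*√4754 ≈ 689.49*I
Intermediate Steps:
√(40*(317 - 37) + a) = √(40*(317 - 37) - 486600) = √(40*280 - 486600) = √(11200 - 486600) = √(-475400) = 10*I*√4754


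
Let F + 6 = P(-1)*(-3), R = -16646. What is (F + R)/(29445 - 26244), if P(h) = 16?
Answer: -16700/3201 ≈ -5.2171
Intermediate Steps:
F = -54 (F = -6 + 16*(-3) = -6 - 48 = -54)
(F + R)/(29445 - 26244) = (-54 - 16646)/(29445 - 26244) = -16700/3201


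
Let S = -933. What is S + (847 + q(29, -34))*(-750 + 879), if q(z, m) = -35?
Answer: 103815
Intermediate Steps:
S + (847 + q(29, -34))*(-750 + 879) = -933 + (847 - 35)*(-750 + 879) = -933 + 812*129 = -933 + 104748 = 103815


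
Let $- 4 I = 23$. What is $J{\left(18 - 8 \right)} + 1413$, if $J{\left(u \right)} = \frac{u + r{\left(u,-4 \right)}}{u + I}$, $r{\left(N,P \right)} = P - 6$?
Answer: $1413$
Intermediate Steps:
$I = - \frac{23}{4}$ ($I = \left(- \frac{1}{4}\right) 23 = - \frac{23}{4} \approx -5.75$)
$r{\left(N,P \right)} = -6 + P$ ($r{\left(N,P \right)} = P - 6 = -6 + P$)
$J{\left(u \right)} = \frac{-10 + u}{- \frac{23}{4} + u}$ ($J{\left(u \right)} = \frac{u - 10}{u - \frac{23}{4}} = \frac{u - 10}{- \frac{23}{4} + u} = \frac{-10 + u}{- \frac{23}{4} + u}$)
$J{\left(18 - 8 \right)} + 1413 = \frac{4 \left(-10 + \left(18 - 8\right)\right)}{-23 + 4 \left(18 - 8\right)} + 1413 = \frac{4 \left(-10 + 10\right)}{-23 + 4 \cdot 10} + 1413 = 4 \frac{1}{-23 + 40} \cdot 0 + 1413 = 4 \cdot \frac{1}{17} \cdot 0 + 1413 = 0 + 1413 = 1413$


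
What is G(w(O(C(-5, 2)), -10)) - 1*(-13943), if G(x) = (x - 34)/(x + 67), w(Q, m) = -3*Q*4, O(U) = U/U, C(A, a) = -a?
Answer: 766819/55 ≈ 13942.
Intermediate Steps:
O(U) = 1
w(Q, m) = -12*Q
G(x) = (-34 + x)/(67 + x)
G(w(O(C(-5, 2)), -10)) - 1*(-13943) = (-34 - 12*1)/(67 - 12*1) - 1*(-13943) = (-34 - 12)/(67 - 12) + 13943 = -46/55 + 13943 = 766819/55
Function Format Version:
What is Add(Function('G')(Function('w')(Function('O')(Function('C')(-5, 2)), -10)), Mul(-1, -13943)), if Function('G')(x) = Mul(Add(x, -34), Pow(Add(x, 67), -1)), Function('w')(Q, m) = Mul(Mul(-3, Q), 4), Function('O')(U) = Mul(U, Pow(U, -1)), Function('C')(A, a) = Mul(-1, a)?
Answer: Rational(766819, 55) ≈ 13942.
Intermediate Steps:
Function('O')(U) = 1
Function('w')(Q, m) = Mul(-12, Q)
Function('G')(x) = Mul(Pow(Add(67, x), -1), Add(-34, x)) (Function('G')(x) = Mul(Add(-34, x), Pow(Add(67, x), -1)) = Mul(Pow(Add(67, x), -1), Add(-34, x)))
Add(Function('G')(Function('w')(Function('O')(Function('C')(-5, 2)), -10)), Mul(-1, -13943)) = Add(Mul(Pow(Add(67, Mul(-12, 1)), -1), Add(-34, Mul(-12, 1))), Mul(-1, -13943)) = Add(Mul(Pow(Add(67, -12), -1), Add(-34, -12)), 13943) = Add(Mul(Pow(55, -1), -46), 13943) = Add(Mul(Rational(1, 55), -46), 13943) = Add(Rational(-46, 55), 13943) = Rational(766819, 55)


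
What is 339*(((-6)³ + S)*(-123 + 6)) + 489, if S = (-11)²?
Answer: 3768474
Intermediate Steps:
S = 121
339*(((-6)³ + S)*(-123 + 6)) + 489 = 339*(((-6)³ + 121)*(-123 + 6)) + 489 = 339*((-216 + 121)*(-117)) + 489 = 339*(-95*(-117)) + 489 = 339*11115 + 489 = 3767985 + 489 = 3768474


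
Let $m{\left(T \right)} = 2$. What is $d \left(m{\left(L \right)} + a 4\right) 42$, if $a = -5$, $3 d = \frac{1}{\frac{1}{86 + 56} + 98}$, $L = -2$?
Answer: $- \frac{11928}{4639} \approx -2.5712$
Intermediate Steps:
$d = \frac{142}{41751}$ ($d = \frac{1}{3 \left(\frac{1}{86 + 56} + 98\right)} = \frac{1}{3 \left(\frac{1}{142} + 98\right)} = \frac{1}{3 \cdot \frac{13917}{142}} = \frac{1}{3} \cdot \frac{142}{13917} = \frac{142}{41751} \approx 0.0034011$)
$d \left(m{\left(L \right)} + a 4\right) 42 = \frac{142 \left(2 - 20\right)}{41751} \cdot 42 = \frac{142}{41751} \left(-18\right) 42 = \left(- \frac{284}{4639}\right) 42 = - \frac{11928}{4639}$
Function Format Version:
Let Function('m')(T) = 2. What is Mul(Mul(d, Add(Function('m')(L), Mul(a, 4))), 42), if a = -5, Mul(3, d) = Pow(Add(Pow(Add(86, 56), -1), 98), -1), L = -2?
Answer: Rational(-11928, 4639) ≈ -2.5712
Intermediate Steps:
d = Rational(142, 41751) (d = Mul(Rational(1, 3), Pow(Add(Pow(Add(86, 56), -1), 98), -1)) = Mul(Rational(1, 3), Pow(Add(Pow(142, -1), 98), -1)) = Mul(Rational(1, 3), Pow(Add(Rational(1, 142), 98), -1)) = Mul(Rational(1, 3), Pow(Rational(13917, 142), -1)) = Mul(Rational(1, 3), Rational(142, 13917)) = Rational(142, 41751) ≈ 0.0034011)
Mul(Mul(d, Add(Function('m')(L), Mul(a, 4))), 42) = Mul(Mul(Rational(142, 41751), Add(2, Mul(-5, 4))), 42) = Mul(Mul(Rational(142, 41751), Add(2, -20)), 42) = Mul(Mul(Rational(142, 41751), -18), 42) = Mul(Rational(-284, 4639), 42) = Rational(-11928, 4639)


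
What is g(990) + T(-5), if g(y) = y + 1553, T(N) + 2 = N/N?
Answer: 2542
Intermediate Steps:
T(N) = -1 (T(N) = -2 + N/N = -2 + 1 = -1)
g(y) = 1553 + y
g(990) + T(-5) = (1553 + 990) - 1 = 2543 - 1 = 2542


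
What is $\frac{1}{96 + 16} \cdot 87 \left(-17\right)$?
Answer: $- \frac{1479}{112} \approx -13.205$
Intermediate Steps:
$\frac{1}{96 + 16} \cdot 87 \left(-17\right) = \frac{1}{112} \cdot 87 \left(-17\right) = \frac{87}{112} \left(-17\right) = - \frac{1479}{112}$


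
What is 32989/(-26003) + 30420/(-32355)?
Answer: -41297119/18696157 ≈ -2.2089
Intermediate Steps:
32989/(-26003) + 30420/(-32355) = 32989*(-1/26003) + 30420*(-1/32355) = -32989/26003 - 676/719 = -41297119/18696157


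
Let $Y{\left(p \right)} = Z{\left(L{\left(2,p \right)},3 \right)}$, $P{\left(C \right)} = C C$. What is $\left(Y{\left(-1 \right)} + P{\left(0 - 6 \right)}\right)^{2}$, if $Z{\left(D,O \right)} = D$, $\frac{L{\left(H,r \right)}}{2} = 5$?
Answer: $2116$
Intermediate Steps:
$P{\left(C \right)} = C^{2}$
$L{\left(H,r \right)} = 10$ ($L{\left(H,r \right)} = 2 \cdot 5 = 10$)
$Y{\left(p \right)} = 10$
$\left(Y{\left(-1 \right)} + P{\left(0 - 6 \right)}\right)^{2} = \left(10 + \left(0 - 6\right)^{2}\right)^{2} = \left(10 + \left(-6\right)^{2}\right)^{2} = \left(10 + 36\right)^{2} = 46^{2} = 2116$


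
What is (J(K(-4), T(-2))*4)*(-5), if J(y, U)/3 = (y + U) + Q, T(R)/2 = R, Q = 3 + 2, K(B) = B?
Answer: 180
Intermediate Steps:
Q = 5
T(R) = 2*R
J(y, U) = 15 + 3*U + 3*y (J(y, U) = 3*((y + U) + 5) = 3*((U + y) + 5) = 3*(5 + U + y) = 15 + 3*U + 3*y)
(J(K(-4), T(-2))*4)*(-5) = ((15 + 3*(2*(-2)) + 3*(-4))*4)*(-5) = ((15 + 3*(-4) - 12)*4)*(-5) = ((15 - 12 - 12)*4)*(-5) = -9*4*(-5) = -36*(-5) = 180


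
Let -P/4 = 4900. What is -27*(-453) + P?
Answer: -7369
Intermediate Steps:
P = -19600 (P = -4*4900 = -19600)
-27*(-453) + P = -27*(-453) - 19600 = 12231 - 19600 = -7369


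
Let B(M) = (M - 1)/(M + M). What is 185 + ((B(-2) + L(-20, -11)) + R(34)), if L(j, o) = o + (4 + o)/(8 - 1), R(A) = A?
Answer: 831/4 ≈ 207.75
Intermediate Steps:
B(M) = (-1 + M)/(2*M) (B(M) = (-1 + M)/((2*M)) = (-1 + M)*(1/(2*M)) = (-1 + M)/(2*M))
L(j, o) = 4/7 + 8*o/7 (L(j, o) = o + (4 + o)/7 = o + (4 + o)*(⅐) = o + (4/7 + o/7) = 4/7 + 8*o/7)
185 + ((B(-2) + L(-20, -11)) + R(34)) = 185 + (((½)*(-1 - 2)/(-2) + (4/7 + (8/7)*(-11))) + 34) = 185 + (((½)*(-½)*(-3) + (4/7 - 88/7)) + 34) = 185 + ((¾ - 12) + 34) = 185 + (-45/4 + 34) = 185 + 91/4 = 831/4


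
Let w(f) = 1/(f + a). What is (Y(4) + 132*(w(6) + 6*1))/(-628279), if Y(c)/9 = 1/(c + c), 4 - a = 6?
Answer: -6609/5026232 ≈ -0.0013149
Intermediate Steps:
a = -2 (a = 4 - 1*6 = 4 - 6 = -2)
Y(c) = 9/(2*c) (Y(c) = 9/(c + c) = 9/((2*c)) = 9*(1/(2*c)) = 9/(2*c))
w(f) = 1/(-2 + f) (w(f) = 1/(f - 2) = 1/(-2 + f))
(Y(4) + 132*(w(6) + 6*1))/(-628279) = ((9/2)/4 + 132*(1/(-2 + 6) + 6*1))/(-628279) = ((9/2)*(¼) + 132*(1/4 + 6))*(-1/628279) = (9/8 + 132*(¼ + 6))*(-1/628279) = (9/8 + 132*(25/4))*(-1/628279) = (9/8 + 825)*(-1/628279) = (6609/8)*(-1/628279) = -6609/5026232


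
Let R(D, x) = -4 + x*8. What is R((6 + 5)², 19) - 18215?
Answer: -18067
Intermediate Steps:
R(D, x) = -4 + 8*x
R((6 + 5)², 19) - 18215 = (-4 + 8*19) - 18215 = (-4 + 152) - 18215 = 148 - 18215 = -18067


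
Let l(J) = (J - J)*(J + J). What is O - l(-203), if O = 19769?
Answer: 19769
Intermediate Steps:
l(J) = 0 (l(J) = 0*(2*J) = 0)
O - l(-203) = 19769 - 1*0 = 19769 + 0 = 19769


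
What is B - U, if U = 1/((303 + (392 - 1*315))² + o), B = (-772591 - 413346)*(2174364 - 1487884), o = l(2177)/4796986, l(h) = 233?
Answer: -563929939349923800181066/692684778633 ≈ -8.1412e+11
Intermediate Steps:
o = 233/4796986 ≈ 4.8572e-5
B = -814122031760 (B = -1185937*686480 = -814122031760)
U = 4796986/692684778633 (U = 1/((303 + (392 - 1*315))² + 233/4796986) = 1/((303 + (392 - 315))² + 233/4796986) = 1/((303 + 77)² + 233/4796986) = 1/(380² + 233/4796986) = 1/(144400 + 233/4796986) = 1/(692684778633/4796986) = 4796986/692684778633 ≈ 6.9252e-6)
B - U = -814122031760 - 1*4796986/692684778633 = -814122031760 - 4796986/692684778633 = -563929939349923800181066/692684778633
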